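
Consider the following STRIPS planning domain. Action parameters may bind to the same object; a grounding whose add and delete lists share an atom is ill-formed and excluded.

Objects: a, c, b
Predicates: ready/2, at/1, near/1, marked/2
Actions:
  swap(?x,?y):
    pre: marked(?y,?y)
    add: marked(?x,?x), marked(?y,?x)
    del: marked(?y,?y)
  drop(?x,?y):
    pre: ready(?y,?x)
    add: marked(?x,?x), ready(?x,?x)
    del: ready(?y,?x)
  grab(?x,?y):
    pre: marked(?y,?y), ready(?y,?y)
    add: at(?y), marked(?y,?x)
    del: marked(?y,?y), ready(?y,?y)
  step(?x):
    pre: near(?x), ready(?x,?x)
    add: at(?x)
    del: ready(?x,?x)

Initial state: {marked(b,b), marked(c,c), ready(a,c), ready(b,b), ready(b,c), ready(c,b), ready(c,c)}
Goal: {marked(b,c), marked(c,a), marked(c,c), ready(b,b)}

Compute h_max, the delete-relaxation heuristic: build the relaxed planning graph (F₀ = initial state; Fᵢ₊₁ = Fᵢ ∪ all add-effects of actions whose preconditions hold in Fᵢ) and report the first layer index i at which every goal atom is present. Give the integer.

1

F0 = init (7 atoms)
F1 = F0 ∪ {at(b), at(c), marked(a,a), marked(b,a), marked(b,c), marked(c,a), marked(c,b)}  (14 atoms)
goal ⊆ F1  ⇒  h_max = 1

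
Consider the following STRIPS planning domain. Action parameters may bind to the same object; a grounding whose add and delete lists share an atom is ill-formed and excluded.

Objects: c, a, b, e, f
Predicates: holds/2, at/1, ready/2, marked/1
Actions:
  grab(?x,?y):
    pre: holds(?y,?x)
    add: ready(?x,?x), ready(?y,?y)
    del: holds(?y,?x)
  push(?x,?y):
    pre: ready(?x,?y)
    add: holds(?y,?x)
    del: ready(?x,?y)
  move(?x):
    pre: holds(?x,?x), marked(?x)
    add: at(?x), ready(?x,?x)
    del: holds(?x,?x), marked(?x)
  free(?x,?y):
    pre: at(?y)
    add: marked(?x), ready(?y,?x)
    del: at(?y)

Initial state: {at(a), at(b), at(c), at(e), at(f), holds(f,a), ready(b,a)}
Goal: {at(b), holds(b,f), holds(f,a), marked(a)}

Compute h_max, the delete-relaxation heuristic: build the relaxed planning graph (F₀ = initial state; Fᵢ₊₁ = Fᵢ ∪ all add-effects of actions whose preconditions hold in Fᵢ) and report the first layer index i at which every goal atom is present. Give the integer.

F0 = init (7 atoms)
F1 = F0 ∪ {holds(a,b), marked(a), marked(b), marked(c), marked(e), marked(f), ready(a,a), ready(a,b), ready(a,c), ready(a,e), ready(a,f), ready(b,b), ready(b,c), ready(b,e), ready(b,f), ready(c,a), ready(c,b), ready(c,c), ready(c,e), ready(c,f), ready(e,a), ready(e,b), ready(e,c), ready(e,e), ready(e,f), ready(f,a), ready(f,b), ready(f,c), ready(f,e), ready(f,f)}  (37 atoms)
F2 = F1 ∪ {holds(a,a), holds(a,c), holds(a,e), holds(a,f), holds(b,a), holds(b,b), holds(b,c), holds(b,e), holds(b,f), holds(c,a), holds(c,b), holds(c,c), holds(c,e), holds(c,f), holds(e,a), holds(e,b), holds(e,c), holds(e,e), holds(e,f), holds(f,b), holds(f,c), holds(f,e), holds(f,f)}  (60 atoms)
goal ⊆ F2  ⇒  h_max = 2

2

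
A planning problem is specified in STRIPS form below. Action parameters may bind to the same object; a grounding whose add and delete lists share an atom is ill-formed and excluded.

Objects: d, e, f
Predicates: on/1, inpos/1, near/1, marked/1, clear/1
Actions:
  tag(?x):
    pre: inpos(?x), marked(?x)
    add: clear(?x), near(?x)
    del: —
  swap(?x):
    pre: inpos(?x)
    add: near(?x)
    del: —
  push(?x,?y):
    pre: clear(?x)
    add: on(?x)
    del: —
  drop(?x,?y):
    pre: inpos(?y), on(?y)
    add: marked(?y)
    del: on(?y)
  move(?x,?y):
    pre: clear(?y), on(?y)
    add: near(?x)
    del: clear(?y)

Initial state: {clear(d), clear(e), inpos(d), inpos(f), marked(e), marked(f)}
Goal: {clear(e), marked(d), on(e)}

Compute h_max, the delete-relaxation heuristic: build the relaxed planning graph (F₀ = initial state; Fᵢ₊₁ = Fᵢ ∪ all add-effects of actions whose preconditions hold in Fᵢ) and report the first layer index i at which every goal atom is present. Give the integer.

F0 = init (6 atoms)
F1 = F0 ∪ {clear(f), near(d), near(f), on(d), on(e)}  (11 atoms)
F2 = F1 ∪ {marked(d), near(e), on(f)}  (14 atoms)
goal ⊆ F2  ⇒  h_max = 2

2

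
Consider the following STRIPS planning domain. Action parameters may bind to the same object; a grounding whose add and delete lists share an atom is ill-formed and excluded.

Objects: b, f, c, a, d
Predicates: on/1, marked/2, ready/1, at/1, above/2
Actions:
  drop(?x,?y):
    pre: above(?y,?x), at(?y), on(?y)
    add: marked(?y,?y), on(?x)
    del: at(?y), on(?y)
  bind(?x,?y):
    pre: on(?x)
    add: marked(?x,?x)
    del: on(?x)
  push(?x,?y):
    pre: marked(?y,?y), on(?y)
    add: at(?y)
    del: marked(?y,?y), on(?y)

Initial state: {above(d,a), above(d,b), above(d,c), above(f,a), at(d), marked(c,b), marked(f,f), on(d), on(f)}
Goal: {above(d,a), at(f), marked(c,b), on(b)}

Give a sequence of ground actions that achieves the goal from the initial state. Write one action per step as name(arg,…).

drop(b,d); push(b,f)

1. drop(b,d)  →  {above(d,a), above(d,b), above(d,c), above(f,a), marked(c,b), marked(d,d), marked(f,f), on(b), on(f)}
2. push(b,f)  →  {above(d,a), above(d,b), above(d,c), above(f,a), at(f), marked(c,b), marked(d,d), on(b)}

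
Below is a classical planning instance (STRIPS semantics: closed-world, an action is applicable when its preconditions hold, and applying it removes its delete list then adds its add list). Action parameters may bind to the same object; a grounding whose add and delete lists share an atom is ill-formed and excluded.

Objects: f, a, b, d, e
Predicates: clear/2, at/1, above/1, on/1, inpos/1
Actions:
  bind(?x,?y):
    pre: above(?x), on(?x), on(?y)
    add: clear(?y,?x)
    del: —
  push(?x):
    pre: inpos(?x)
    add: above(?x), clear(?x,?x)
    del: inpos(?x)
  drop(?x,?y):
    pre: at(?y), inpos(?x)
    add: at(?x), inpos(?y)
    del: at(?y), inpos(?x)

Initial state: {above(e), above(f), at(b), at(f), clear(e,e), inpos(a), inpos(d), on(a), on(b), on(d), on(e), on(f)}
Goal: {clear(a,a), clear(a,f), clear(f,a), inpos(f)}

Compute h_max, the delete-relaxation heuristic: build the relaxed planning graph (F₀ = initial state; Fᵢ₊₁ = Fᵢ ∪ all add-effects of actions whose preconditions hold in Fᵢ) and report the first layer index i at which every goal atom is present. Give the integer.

2

F0 = init (12 atoms)
F1 = F0 ∪ {above(a), above(d), at(a), at(d), clear(a,a), clear(a,e), clear(a,f), clear(b,e), clear(b,f), clear(d,d), clear(d,e), clear(d,f), clear(e,f), clear(f,e), clear(f,f), inpos(b), inpos(f)}  (29 atoms)
F2 = F1 ∪ {above(b), clear(a,d), clear(b,a), clear(b,b), clear(b,d), clear(d,a), clear(e,a), clear(e,d), clear(f,a), clear(f,d)}  (39 atoms)
goal ⊆ F2  ⇒  h_max = 2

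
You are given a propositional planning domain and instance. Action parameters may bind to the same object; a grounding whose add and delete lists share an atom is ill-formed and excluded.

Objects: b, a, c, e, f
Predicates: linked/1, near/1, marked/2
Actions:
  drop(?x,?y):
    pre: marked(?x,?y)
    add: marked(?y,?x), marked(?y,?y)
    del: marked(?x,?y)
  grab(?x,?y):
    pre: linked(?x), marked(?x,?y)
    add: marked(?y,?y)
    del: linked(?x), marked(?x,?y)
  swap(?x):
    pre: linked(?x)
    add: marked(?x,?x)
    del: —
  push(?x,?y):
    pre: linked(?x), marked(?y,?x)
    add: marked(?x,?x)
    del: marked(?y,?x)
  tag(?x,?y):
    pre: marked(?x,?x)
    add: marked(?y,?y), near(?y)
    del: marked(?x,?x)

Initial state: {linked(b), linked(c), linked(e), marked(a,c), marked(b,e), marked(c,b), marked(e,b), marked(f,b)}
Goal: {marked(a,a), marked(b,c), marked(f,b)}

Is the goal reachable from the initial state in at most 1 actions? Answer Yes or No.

1. drop(c,b)  →  {linked(b), linked(c), linked(e), marked(a,c), marked(b,b), marked(b,c), marked(b,e), marked(e,b), marked(f,b)}
2. tag(b,a)  →  {linked(b), linked(c), linked(e), marked(a,a), marked(a,c), marked(b,c), marked(b,e), marked(e,b), marked(f,b), near(a)}
optimal plan length = 2; 2 > 1

No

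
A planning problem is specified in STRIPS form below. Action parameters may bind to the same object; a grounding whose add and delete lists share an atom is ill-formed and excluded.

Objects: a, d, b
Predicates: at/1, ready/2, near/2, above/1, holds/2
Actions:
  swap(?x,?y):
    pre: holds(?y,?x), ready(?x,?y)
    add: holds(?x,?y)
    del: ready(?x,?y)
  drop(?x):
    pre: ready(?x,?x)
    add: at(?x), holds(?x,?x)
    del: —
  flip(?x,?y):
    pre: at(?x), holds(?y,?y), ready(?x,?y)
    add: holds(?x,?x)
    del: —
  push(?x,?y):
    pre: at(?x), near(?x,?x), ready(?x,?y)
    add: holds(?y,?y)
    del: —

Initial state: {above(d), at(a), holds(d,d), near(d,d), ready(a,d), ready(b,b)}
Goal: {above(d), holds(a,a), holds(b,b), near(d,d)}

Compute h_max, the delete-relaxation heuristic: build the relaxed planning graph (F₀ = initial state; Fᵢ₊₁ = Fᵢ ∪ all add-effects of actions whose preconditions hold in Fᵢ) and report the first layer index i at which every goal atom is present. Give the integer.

1

F0 = init (6 atoms)
F1 = F0 ∪ {at(b), holds(a,a), holds(b,b)}  (9 atoms)
goal ⊆ F1  ⇒  h_max = 1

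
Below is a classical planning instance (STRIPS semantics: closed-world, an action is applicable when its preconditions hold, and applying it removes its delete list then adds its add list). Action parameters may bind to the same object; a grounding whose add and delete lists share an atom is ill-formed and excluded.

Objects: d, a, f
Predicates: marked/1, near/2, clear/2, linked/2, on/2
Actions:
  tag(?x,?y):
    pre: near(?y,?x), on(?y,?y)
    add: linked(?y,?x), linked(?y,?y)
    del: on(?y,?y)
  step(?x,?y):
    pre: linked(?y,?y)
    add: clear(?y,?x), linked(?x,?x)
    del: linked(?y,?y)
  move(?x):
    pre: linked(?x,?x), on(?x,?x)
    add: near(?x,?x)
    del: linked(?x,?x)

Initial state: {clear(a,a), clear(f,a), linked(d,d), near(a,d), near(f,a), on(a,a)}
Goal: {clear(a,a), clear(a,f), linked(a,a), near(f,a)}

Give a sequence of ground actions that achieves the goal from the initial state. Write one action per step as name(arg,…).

tag(d,a); step(f,a); step(a,d)

1. tag(d,a)  →  {clear(a,a), clear(f,a), linked(a,a), linked(a,d), linked(d,d), near(a,d), near(f,a)}
2. step(f,a)  →  {clear(a,a), clear(a,f), clear(f,a), linked(a,d), linked(d,d), linked(f,f), near(a,d), near(f,a)}
3. step(a,d)  →  {clear(a,a), clear(a,f), clear(d,a), clear(f,a), linked(a,a), linked(a,d), linked(f,f), near(a,d), near(f,a)}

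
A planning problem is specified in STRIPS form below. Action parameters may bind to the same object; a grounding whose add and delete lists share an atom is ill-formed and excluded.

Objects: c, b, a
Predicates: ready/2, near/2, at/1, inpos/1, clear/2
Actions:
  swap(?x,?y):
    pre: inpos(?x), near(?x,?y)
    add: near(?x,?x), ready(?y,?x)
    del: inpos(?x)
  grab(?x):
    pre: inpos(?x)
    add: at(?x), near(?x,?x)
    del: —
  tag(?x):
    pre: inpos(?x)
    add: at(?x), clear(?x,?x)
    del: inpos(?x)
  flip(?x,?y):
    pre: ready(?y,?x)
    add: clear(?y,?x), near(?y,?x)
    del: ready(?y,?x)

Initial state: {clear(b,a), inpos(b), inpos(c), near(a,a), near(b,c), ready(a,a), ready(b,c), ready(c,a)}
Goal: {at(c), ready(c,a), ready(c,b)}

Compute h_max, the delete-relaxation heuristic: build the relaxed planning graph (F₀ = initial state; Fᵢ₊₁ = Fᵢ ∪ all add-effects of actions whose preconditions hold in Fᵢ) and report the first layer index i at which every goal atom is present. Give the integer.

1

F0 = init (8 atoms)
F1 = F0 ∪ {at(b), at(c), clear(a,a), clear(b,b), clear(b,c), clear(c,a), clear(c,c), near(b,b), near(c,a), near(c,c), ready(c,b)}  (19 atoms)
goal ⊆ F1  ⇒  h_max = 1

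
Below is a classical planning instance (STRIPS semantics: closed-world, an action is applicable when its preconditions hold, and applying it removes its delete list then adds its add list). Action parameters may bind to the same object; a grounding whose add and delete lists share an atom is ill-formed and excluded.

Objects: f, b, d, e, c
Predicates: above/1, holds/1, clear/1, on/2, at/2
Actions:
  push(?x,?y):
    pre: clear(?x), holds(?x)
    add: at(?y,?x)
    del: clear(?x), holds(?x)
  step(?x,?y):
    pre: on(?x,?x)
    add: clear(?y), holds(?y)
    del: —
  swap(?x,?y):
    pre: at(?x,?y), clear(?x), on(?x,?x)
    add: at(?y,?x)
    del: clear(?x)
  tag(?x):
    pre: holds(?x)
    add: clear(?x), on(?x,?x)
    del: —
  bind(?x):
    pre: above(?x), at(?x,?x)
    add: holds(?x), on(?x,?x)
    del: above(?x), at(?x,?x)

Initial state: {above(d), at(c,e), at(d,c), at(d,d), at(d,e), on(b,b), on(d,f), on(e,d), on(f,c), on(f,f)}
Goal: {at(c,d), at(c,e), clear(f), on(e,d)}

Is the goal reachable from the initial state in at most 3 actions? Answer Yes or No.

1. step(f,f)  →  {above(d), at(c,e), at(d,c), at(d,d), at(d,e), clear(f), holds(f), on(b,b), on(d,f), on(e,d), on(f,c), on(f,f)}
2. step(f,d)  →  {above(d), at(c,e), at(d,c), at(d,d), at(d,e), clear(d), clear(f), holds(d), holds(f), on(b,b), on(d,f), on(e,d), on(f,c), on(f,f)}
3. push(d,c)  →  {above(d), at(c,d), at(c,e), at(d,c), at(d,d), at(d,e), clear(f), holds(f), on(b,b), on(d,f), on(e,d), on(f,c), on(f,f)}
optimal plan length = 3; 3 ≤ 3

Yes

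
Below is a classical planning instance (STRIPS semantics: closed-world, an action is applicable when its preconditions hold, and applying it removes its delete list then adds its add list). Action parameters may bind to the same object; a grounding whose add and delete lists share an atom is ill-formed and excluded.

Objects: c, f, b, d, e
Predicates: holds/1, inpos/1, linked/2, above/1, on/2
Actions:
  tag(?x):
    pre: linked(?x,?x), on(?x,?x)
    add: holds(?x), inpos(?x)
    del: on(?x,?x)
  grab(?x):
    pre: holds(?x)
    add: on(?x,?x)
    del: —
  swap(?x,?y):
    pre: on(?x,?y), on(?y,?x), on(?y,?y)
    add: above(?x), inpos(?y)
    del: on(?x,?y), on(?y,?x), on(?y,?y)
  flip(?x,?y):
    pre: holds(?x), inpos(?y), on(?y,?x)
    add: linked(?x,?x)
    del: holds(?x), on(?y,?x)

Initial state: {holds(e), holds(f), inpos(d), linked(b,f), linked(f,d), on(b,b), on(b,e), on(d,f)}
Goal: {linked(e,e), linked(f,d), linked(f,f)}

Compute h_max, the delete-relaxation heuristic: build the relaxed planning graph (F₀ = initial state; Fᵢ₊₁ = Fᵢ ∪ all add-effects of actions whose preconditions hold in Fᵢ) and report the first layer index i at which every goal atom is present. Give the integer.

2

F0 = init (8 atoms)
F1 = F0 ∪ {above(b), inpos(b), linked(f,f), on(e,e), on(f,f)}  (13 atoms)
F2 = F1 ∪ {above(e), above(f), inpos(e), inpos(f), linked(e,e)}  (18 atoms)
goal ⊆ F2  ⇒  h_max = 2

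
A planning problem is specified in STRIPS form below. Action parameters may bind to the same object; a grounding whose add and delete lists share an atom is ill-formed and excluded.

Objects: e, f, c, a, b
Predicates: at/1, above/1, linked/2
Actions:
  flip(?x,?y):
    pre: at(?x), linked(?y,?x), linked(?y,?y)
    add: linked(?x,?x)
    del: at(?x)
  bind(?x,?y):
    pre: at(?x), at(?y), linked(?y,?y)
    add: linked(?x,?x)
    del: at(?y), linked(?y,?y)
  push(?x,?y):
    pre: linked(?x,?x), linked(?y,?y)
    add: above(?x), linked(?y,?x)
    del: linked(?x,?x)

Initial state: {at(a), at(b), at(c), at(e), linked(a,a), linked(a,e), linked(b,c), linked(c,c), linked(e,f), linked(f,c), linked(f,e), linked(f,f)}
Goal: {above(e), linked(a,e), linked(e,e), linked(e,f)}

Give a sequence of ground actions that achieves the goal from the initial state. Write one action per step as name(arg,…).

bind(e,c); push(e,f); flip(e,f)

1. bind(e,c)  →  {at(a), at(b), at(e), linked(a,a), linked(a,e), linked(b,c), linked(e,e), linked(e,f), linked(f,c), linked(f,e), linked(f,f)}
2. push(e,f)  →  {above(e), at(a), at(b), at(e), linked(a,a), linked(a,e), linked(b,c), linked(e,f), linked(f,c), linked(f,e), linked(f,f)}
3. flip(e,f)  →  {above(e), at(a), at(b), linked(a,a), linked(a,e), linked(b,c), linked(e,e), linked(e,f), linked(f,c), linked(f,e), linked(f,f)}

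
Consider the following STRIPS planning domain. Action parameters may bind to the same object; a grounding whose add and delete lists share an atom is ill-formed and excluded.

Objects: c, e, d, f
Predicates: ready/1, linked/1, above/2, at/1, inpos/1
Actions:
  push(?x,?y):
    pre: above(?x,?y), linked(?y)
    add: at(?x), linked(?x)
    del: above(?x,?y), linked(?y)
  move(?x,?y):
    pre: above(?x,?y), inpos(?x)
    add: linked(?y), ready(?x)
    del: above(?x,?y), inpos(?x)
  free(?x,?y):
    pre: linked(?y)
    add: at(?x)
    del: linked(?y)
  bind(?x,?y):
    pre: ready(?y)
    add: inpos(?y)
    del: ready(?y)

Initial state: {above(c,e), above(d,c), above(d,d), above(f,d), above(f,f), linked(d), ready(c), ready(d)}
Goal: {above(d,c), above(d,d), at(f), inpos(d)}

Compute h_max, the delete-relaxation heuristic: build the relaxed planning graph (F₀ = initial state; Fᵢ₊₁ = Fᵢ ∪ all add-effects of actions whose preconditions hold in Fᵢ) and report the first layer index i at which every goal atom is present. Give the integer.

1

F0 = init (8 atoms)
F1 = F0 ∪ {at(c), at(d), at(e), at(f), inpos(c), inpos(d), linked(f)}  (15 atoms)
goal ⊆ F1  ⇒  h_max = 1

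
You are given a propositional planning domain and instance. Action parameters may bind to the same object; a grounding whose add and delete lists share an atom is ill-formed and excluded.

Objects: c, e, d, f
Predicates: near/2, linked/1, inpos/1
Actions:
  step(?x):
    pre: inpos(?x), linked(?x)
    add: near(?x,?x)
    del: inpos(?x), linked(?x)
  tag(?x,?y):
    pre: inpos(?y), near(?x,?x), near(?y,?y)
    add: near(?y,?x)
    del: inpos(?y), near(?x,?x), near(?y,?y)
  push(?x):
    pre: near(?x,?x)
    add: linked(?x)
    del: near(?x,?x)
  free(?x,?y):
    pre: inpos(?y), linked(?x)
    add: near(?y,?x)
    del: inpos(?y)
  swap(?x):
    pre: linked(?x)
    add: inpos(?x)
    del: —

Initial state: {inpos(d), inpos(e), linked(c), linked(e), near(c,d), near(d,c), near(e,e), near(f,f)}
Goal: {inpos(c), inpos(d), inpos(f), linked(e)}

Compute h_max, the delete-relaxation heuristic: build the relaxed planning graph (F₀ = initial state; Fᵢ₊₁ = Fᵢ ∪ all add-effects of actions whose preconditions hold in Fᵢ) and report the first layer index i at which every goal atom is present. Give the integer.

F0 = init (8 atoms)
F1 = F0 ∪ {inpos(c), linked(f), near(d,e), near(e,c), near(e,f)}  (13 atoms)
F2 = F1 ∪ {inpos(f), near(c,c), near(c,e), near(c,f), near(d,f)}  (18 atoms)
goal ⊆ F2  ⇒  h_max = 2

2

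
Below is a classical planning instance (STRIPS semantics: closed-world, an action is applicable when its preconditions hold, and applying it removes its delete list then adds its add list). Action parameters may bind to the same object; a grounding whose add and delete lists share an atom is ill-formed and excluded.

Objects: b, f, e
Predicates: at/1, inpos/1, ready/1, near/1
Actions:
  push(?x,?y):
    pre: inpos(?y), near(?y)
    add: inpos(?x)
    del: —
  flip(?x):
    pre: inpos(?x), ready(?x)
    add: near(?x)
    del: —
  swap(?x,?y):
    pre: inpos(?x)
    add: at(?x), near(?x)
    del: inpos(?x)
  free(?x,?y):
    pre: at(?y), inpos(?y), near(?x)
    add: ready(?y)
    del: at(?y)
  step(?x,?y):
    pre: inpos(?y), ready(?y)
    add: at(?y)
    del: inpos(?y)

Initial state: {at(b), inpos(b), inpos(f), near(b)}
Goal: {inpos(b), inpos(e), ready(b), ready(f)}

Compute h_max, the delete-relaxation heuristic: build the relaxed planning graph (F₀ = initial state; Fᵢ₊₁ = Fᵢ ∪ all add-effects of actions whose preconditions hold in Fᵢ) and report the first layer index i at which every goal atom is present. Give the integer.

F0 = init (4 atoms)
F1 = F0 ∪ {at(f), inpos(e), near(f), ready(b)}  (8 atoms)
F2 = F1 ∪ {at(e), near(e), ready(f)}  (11 atoms)
goal ⊆ F2  ⇒  h_max = 2

2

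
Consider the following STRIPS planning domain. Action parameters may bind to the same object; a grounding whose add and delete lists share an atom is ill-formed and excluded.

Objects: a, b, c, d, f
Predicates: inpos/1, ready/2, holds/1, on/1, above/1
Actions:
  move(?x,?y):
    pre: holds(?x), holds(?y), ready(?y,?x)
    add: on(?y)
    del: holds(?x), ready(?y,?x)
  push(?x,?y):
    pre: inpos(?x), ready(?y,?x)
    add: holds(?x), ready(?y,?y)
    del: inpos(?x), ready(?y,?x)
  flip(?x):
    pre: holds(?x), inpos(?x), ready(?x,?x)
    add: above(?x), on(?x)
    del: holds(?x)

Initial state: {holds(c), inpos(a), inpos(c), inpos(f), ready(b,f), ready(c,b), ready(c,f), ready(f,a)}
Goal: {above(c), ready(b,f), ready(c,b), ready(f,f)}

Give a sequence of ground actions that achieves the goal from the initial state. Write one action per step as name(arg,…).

1. push(a,f)  →  {holds(a), holds(c), inpos(c), inpos(f), ready(b,f), ready(c,b), ready(c,f), ready(f,f)}
2. push(f,c)  →  {holds(a), holds(c), holds(f), inpos(c), ready(b,f), ready(c,b), ready(c,c), ready(f,f)}
3. flip(c)  →  {above(c), holds(a), holds(f), inpos(c), on(c), ready(b,f), ready(c,b), ready(c,c), ready(f,f)}

push(a,f); push(f,c); flip(c)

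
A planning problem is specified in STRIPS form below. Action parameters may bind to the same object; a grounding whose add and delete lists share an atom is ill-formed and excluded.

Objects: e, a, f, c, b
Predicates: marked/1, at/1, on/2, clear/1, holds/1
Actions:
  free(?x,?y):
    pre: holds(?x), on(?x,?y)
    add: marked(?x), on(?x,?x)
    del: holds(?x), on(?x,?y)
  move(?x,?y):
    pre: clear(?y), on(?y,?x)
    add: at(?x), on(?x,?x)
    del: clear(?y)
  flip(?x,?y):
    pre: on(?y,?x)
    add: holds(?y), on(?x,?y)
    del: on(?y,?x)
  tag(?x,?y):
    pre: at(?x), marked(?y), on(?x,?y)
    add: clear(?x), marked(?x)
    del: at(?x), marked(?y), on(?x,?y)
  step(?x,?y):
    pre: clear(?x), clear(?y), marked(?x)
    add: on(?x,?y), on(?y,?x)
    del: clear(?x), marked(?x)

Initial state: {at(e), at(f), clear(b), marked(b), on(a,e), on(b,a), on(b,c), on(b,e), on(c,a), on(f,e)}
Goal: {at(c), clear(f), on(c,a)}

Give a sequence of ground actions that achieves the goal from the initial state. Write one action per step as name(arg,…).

1. move(c,b)  →  {at(c), at(e), at(f), marked(b), on(a,e), on(b,a), on(b,c), on(b,e), on(c,a), on(c,c), on(f,e)}
2. flip(e,b)  →  {at(c), at(e), at(f), holds(b), marked(b), on(a,e), on(b,a), on(b,c), on(c,a), on(c,c), on(e,b), on(f,e)}
3. tag(e,b)  →  {at(c), at(f), clear(e), holds(b), marked(e), on(a,e), on(b,a), on(b,c), on(c,a), on(c,c), on(f,e)}
4. tag(f,e)  →  {at(c), clear(e), clear(f), holds(b), marked(f), on(a,e), on(b,a), on(b,c), on(c,a), on(c,c)}

move(c,b); flip(e,b); tag(e,b); tag(f,e)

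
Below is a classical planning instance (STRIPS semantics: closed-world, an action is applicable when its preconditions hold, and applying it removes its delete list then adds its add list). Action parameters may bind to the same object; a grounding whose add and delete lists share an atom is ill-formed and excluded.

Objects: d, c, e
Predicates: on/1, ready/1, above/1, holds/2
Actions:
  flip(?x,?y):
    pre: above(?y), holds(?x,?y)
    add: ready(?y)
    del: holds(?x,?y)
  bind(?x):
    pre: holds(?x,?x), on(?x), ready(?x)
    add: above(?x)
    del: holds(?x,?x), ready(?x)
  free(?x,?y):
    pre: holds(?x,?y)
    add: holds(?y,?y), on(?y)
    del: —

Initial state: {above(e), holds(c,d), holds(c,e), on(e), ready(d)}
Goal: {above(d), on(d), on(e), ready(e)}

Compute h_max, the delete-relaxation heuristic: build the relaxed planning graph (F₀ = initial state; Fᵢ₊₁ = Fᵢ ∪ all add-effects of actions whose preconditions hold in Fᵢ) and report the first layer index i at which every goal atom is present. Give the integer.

2

F0 = init (5 atoms)
F1 = F0 ∪ {holds(d,d), holds(e,e), on(d), ready(e)}  (9 atoms)
F2 = F1 ∪ {above(d)}  (10 atoms)
goal ⊆ F2  ⇒  h_max = 2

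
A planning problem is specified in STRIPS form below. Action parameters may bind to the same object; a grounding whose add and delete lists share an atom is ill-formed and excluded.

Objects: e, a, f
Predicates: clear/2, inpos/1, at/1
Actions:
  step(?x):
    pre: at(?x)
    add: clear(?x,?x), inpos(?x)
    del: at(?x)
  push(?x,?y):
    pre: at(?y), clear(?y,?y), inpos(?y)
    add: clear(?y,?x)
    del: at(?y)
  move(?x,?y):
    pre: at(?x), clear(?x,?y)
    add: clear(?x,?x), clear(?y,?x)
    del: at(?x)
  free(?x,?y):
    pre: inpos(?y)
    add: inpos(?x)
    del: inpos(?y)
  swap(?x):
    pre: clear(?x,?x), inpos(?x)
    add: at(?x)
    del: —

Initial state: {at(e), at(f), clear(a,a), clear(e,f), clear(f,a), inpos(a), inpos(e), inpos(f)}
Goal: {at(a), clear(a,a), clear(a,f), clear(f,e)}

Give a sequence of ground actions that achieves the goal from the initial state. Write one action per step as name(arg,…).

move(e,f); move(f,a); swap(a)

1. move(e,f)  →  {at(f), clear(a,a), clear(e,e), clear(e,f), clear(f,a), clear(f,e), inpos(a), inpos(e), inpos(f)}
2. move(f,a)  →  {clear(a,a), clear(a,f), clear(e,e), clear(e,f), clear(f,a), clear(f,e), clear(f,f), inpos(a), inpos(e), inpos(f)}
3. swap(a)  →  {at(a), clear(a,a), clear(a,f), clear(e,e), clear(e,f), clear(f,a), clear(f,e), clear(f,f), inpos(a), inpos(e), inpos(f)}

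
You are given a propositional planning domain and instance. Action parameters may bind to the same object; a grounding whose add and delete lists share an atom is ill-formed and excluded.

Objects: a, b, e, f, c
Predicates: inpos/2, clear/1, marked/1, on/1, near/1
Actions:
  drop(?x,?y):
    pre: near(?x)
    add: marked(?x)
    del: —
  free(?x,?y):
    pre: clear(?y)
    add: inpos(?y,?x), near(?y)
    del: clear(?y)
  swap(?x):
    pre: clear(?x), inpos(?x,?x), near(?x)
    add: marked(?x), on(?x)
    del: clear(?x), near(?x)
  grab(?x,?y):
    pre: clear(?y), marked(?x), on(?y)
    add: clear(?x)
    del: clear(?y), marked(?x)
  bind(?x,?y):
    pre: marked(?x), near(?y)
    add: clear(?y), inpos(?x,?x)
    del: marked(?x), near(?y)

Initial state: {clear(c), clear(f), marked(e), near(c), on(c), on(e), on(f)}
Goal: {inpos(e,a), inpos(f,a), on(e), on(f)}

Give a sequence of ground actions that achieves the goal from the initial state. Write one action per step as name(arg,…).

1. free(a,f)  →  {clear(c), inpos(f,a), marked(e), near(c), near(f), on(c), on(e), on(f)}
2. grab(e,c)  →  {clear(e), inpos(f,a), near(c), near(f), on(c), on(e), on(f)}
3. free(a,e)  →  {inpos(e,a), inpos(f,a), near(c), near(e), near(f), on(c), on(e), on(f)}

free(a,f); grab(e,c); free(a,e)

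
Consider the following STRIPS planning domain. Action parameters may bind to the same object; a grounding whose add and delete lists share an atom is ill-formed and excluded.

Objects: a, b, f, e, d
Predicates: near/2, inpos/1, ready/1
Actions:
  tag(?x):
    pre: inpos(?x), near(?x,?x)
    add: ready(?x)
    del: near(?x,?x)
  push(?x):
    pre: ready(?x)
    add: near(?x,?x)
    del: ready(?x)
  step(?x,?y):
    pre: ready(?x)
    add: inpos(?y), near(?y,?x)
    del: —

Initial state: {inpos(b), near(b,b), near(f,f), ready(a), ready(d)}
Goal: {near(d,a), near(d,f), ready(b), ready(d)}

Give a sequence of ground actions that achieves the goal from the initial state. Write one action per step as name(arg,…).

1. tag(b)  →  {inpos(b), near(f,f), ready(a), ready(b), ready(d)}
2. step(a,f)  →  {inpos(b), inpos(f), near(f,a), near(f,f), ready(a), ready(b), ready(d)}
3. tag(f)  →  {inpos(b), inpos(f), near(f,a), ready(a), ready(b), ready(d), ready(f)}
4. step(a,d)  →  {inpos(b), inpos(d), inpos(f), near(d,a), near(f,a), ready(a), ready(b), ready(d), ready(f)}
5. step(f,d)  →  {inpos(b), inpos(d), inpos(f), near(d,a), near(d,f), near(f,a), ready(a), ready(b), ready(d), ready(f)}

tag(b); step(a,f); tag(f); step(a,d); step(f,d)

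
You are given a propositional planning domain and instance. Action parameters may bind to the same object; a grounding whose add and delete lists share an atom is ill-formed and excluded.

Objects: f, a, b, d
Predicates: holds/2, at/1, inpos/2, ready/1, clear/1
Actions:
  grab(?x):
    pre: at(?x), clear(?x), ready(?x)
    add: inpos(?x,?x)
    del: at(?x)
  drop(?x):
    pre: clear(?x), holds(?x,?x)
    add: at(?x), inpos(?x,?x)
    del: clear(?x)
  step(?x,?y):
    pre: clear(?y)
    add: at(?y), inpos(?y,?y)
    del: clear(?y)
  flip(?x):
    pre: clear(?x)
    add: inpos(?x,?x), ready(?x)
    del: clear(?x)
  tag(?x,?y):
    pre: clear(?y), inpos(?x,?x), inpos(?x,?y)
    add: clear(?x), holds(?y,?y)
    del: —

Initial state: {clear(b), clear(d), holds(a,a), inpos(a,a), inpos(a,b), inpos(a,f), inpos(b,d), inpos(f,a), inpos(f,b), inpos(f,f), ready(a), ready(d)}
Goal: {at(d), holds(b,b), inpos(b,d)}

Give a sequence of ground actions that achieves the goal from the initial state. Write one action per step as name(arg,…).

1. step(f,d)  →  {at(d), clear(b), holds(a,a), inpos(a,a), inpos(a,b), inpos(a,f), inpos(b,d), inpos(d,d), inpos(f,a), inpos(f,b), inpos(f,f), ready(a), ready(d)}
2. tag(f,b)  →  {at(d), clear(b), clear(f), holds(a,a), holds(b,b), inpos(a,a), inpos(a,b), inpos(a,f), inpos(b,d), inpos(d,d), inpos(f,a), inpos(f,b), inpos(f,f), ready(a), ready(d)}

step(f,d); tag(f,b)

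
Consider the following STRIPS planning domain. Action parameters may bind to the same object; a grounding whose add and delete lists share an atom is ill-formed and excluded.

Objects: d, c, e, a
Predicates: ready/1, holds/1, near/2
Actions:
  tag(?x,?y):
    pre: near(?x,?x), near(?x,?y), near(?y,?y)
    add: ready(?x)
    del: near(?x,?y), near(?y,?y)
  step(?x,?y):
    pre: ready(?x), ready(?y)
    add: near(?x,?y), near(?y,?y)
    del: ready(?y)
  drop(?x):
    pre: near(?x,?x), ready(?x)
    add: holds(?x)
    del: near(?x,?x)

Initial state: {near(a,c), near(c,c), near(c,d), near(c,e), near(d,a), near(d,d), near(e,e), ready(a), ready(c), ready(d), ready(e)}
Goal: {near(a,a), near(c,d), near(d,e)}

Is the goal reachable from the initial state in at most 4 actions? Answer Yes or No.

Yes

1. step(d,e)  →  {near(a,c), near(c,c), near(c,d), near(c,e), near(d,a), near(d,d), near(d,e), near(e,e), ready(a), ready(c), ready(d)}
2. step(d,a)  →  {near(a,a), near(a,c), near(c,c), near(c,d), near(c,e), near(d,a), near(d,d), near(d,e), near(e,e), ready(c), ready(d)}
optimal plan length = 2; 2 ≤ 4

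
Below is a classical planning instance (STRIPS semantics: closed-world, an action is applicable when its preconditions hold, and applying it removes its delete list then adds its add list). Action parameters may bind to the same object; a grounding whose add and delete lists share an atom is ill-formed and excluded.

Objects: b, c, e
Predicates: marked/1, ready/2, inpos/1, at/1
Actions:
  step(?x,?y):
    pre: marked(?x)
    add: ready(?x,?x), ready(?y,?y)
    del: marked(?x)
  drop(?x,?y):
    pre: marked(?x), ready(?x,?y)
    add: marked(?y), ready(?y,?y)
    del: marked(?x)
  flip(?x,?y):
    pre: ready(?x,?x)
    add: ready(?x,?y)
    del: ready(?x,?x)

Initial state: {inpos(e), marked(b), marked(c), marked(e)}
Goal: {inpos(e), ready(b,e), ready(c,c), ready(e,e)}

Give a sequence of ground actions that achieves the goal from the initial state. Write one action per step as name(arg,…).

1. step(b,b)  →  {inpos(e), marked(c), marked(e), ready(b,b)}
2. step(c,e)  →  {inpos(e), marked(e), ready(b,b), ready(c,c), ready(e,e)}
3. flip(b,e)  →  {inpos(e), marked(e), ready(b,e), ready(c,c), ready(e,e)}

step(b,b); step(c,e); flip(b,e)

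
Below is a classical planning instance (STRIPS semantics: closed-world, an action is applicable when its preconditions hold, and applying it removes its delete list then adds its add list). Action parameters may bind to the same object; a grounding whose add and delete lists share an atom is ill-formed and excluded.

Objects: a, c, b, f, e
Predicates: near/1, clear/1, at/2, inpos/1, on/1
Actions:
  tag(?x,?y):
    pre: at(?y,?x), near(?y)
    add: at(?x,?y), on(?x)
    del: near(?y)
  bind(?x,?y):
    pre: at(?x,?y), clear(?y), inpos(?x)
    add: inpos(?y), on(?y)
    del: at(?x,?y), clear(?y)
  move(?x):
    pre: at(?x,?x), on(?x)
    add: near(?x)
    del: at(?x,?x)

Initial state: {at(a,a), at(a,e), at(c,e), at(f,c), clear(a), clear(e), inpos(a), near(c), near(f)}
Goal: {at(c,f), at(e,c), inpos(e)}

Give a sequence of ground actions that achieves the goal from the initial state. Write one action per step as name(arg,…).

tag(c,f); tag(e,c); bind(a,e)

1. tag(c,f)  →  {at(a,a), at(a,e), at(c,e), at(c,f), at(f,c), clear(a), clear(e), inpos(a), near(c), on(c)}
2. tag(e,c)  →  {at(a,a), at(a,e), at(c,e), at(c,f), at(e,c), at(f,c), clear(a), clear(e), inpos(a), on(c), on(e)}
3. bind(a,e)  →  {at(a,a), at(c,e), at(c,f), at(e,c), at(f,c), clear(a), inpos(a), inpos(e), on(c), on(e)}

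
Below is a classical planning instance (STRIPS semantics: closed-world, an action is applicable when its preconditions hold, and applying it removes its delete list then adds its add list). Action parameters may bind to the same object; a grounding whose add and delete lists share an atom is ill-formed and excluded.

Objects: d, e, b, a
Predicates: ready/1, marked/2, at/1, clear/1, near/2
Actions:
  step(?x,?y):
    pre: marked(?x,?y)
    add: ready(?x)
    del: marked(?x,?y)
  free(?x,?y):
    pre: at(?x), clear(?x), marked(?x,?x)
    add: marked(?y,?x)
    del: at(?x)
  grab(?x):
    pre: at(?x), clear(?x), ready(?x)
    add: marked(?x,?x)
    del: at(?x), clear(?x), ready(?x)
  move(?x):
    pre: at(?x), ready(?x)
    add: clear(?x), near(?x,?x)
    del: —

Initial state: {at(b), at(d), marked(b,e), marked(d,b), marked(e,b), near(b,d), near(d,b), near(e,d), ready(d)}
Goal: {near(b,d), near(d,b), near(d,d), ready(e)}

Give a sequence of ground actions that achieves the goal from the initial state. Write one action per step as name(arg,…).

step(e,b); move(d)

1. step(e,b)  →  {at(b), at(d), marked(b,e), marked(d,b), near(b,d), near(d,b), near(e,d), ready(d), ready(e)}
2. move(d)  →  {at(b), at(d), clear(d), marked(b,e), marked(d,b), near(b,d), near(d,b), near(d,d), near(e,d), ready(d), ready(e)}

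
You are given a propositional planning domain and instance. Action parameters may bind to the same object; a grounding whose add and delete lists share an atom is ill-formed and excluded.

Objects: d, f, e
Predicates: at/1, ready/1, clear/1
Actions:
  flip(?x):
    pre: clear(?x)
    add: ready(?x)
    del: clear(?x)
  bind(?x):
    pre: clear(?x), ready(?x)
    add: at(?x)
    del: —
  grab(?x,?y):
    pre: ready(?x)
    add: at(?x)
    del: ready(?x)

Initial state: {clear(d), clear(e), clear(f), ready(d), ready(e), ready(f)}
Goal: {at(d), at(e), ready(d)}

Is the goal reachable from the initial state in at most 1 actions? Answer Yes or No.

No

1. bind(d)  →  {at(d), clear(d), clear(e), clear(f), ready(d), ready(e), ready(f)}
2. bind(e)  →  {at(d), at(e), clear(d), clear(e), clear(f), ready(d), ready(e), ready(f)}
optimal plan length = 2; 2 > 1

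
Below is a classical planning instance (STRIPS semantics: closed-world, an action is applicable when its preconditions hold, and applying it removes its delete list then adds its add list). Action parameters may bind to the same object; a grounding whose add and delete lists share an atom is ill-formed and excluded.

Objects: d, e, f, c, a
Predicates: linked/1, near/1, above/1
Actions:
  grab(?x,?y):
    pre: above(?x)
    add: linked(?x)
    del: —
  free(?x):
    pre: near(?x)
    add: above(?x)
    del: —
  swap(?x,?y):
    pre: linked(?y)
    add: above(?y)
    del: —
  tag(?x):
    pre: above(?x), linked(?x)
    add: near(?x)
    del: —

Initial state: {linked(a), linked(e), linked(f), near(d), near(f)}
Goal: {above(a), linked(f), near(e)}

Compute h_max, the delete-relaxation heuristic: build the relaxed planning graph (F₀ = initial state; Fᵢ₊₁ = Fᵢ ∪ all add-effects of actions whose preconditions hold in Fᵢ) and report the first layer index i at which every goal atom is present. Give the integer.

2

F0 = init (5 atoms)
F1 = F0 ∪ {above(a), above(d), above(e), above(f)}  (9 atoms)
F2 = F1 ∪ {linked(d), near(a), near(e)}  (12 atoms)
goal ⊆ F2  ⇒  h_max = 2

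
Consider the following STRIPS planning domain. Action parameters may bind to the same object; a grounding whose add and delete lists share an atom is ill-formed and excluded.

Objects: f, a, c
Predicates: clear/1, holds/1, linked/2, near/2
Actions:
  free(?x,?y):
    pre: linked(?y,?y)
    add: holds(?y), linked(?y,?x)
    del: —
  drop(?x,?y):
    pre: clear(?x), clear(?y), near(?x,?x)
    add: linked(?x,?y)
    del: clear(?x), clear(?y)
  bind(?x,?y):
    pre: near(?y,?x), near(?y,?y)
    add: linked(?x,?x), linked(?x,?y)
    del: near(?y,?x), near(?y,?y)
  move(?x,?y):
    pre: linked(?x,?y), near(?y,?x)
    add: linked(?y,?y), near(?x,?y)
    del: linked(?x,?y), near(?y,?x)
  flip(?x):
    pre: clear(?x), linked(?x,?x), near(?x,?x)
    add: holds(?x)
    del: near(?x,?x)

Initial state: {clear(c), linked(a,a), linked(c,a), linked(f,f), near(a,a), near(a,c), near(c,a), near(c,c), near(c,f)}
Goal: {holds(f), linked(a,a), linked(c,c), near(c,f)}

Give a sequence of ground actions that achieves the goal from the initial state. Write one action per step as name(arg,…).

free(f,f); drop(c,c)

1. free(f,f)  →  {clear(c), holds(f), linked(a,a), linked(c,a), linked(f,f), near(a,a), near(a,c), near(c,a), near(c,c), near(c,f)}
2. drop(c,c)  →  {holds(f), linked(a,a), linked(c,a), linked(c,c), linked(f,f), near(a,a), near(a,c), near(c,a), near(c,c), near(c,f)}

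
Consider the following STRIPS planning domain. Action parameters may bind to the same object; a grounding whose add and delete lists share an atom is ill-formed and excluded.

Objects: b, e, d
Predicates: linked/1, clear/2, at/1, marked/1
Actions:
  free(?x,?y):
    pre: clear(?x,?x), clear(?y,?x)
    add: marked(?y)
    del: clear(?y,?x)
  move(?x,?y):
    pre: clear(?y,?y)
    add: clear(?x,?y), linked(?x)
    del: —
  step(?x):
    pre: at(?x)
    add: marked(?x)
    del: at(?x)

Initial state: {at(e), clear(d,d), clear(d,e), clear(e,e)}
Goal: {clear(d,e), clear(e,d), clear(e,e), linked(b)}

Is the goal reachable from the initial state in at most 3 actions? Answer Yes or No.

Yes

1. move(b,e)  →  {at(e), clear(b,e), clear(d,d), clear(d,e), clear(e,e), linked(b)}
2. move(e,d)  →  {at(e), clear(b,e), clear(d,d), clear(d,e), clear(e,d), clear(e,e), linked(b), linked(e)}
optimal plan length = 2; 2 ≤ 3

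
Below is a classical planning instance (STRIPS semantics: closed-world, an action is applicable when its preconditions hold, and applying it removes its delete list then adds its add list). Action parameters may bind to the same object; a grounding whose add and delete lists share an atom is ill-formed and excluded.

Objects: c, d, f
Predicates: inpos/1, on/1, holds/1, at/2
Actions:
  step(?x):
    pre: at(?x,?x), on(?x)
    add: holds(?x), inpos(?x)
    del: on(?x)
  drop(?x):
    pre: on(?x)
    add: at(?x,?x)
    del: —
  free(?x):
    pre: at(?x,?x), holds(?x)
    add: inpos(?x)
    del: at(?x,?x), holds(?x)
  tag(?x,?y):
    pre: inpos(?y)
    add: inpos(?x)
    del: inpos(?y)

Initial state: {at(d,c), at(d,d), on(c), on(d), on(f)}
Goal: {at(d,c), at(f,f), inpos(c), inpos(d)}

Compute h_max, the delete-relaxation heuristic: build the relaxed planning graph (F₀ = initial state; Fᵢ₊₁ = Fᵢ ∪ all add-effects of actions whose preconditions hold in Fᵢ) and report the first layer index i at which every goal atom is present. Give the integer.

F0 = init (5 atoms)
F1 = F0 ∪ {at(c,c), at(f,f), holds(d), inpos(d)}  (9 atoms)
F2 = F1 ∪ {holds(c), holds(f), inpos(c), inpos(f)}  (13 atoms)
goal ⊆ F2  ⇒  h_max = 2

2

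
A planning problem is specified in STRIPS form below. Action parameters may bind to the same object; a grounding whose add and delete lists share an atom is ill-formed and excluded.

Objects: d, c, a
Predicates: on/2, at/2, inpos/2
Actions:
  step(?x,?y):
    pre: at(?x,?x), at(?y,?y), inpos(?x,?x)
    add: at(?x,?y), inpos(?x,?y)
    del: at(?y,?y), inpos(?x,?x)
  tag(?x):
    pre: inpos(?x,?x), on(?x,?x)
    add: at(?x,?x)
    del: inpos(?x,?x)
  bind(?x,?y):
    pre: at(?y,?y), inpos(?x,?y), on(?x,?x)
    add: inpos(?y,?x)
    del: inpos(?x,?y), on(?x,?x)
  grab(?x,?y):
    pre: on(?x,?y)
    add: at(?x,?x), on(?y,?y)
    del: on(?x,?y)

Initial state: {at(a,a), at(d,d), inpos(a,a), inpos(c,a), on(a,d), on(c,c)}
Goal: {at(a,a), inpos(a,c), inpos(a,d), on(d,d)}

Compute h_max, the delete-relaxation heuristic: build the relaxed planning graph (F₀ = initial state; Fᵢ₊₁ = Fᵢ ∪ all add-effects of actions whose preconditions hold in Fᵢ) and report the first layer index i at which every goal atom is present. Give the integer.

1

F0 = init (6 atoms)
F1 = F0 ∪ {at(a,d), inpos(a,c), inpos(a,d), on(d,d)}  (10 atoms)
goal ⊆ F1  ⇒  h_max = 1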